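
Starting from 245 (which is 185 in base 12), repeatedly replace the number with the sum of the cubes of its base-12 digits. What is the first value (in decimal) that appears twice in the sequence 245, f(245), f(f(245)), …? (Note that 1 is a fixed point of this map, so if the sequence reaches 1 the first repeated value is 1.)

1

245 = (1,8,5)_12 → 638
638 = (4,5,2)_12 → 197
197 = (1,4,5)_12 → 190
190 = (1,3,10)_12 → 1028
1028 = (7,1,8)_12 → 856
856 = (5,11,4)_12 → 1520
1520 = (10,6,8)_12 → 1728
1728 = (1,0,0,0)_12 → 1  — reached the fixed point 1.
1 → 1, so 1 is the first repeated value.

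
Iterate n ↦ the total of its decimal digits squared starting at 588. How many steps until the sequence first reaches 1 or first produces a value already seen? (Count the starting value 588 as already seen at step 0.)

15

588 → 5² + 8² + 8² = 153
153 → 1² + 5² + 3² = 35
35 → 3² + 5² = 34
34 → 3² + 4² = 25
25 → 2² + 5² = 29
29 → 2² + 9² = 85
85 → 8² + 5² = 89
89 → 8² + 9² = 145
145 → 1² + 4² + 5² = 42
42 → 4² + 2² = 20
20 → 2² + 0² = 4
4 → 4² = 16
16 → 1² + 6² = 37
37 → 3² + 7² = 58
58 → 5² + 8² = 89  — 89 repeats.
That took 15 steps.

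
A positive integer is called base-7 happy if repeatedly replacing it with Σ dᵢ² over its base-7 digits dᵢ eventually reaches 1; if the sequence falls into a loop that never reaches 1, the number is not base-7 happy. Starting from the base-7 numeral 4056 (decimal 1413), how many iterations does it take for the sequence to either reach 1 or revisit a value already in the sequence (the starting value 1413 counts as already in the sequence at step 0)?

1413 = (4,0,5,6)_7 → 4² + 0² + 5² + 6² = 77
77 = (1,4,0)_7 → 1² + 4² + 0² = 17
17 = (2,3)_7 → 2² + 3² = 13
13 = (1,6)_7 → 1² + 6² = 37
37 = (5,2)_7 → 5² + 2² = 29
29 = (4,1)_7 → 4² + 1² = 17  — 17 repeats.
That took 6 steps.

6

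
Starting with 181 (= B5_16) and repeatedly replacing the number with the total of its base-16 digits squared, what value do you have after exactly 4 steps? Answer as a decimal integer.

181 = (11,5)_16 → 146
146 = (9,2)_16 → 85
85 = (5,5)_16 → 50
50 = (3,2)_16 → 13

13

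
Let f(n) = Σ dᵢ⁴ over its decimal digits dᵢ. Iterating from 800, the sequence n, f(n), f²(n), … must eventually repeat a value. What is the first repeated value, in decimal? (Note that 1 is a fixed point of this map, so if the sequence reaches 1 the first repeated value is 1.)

4179

800 → 4096
4096 → 8113
8113 → 4179
4179 → 9219
9219 → 13139
13139 → 6725
6725 → 4338
4338 → 4514
4514 → 1138
1138 → 4179  — 4179 already appeared earlier.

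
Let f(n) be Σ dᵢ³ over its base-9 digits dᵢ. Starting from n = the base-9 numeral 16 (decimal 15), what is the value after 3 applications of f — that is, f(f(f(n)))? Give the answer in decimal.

15 = (1,6)_9 → 1³ + 6³ = 217
217 = (2,6,1)_9 → 2³ + 6³ + 1³ = 225
225 = (2,7,0)_9 → 2³ + 7³ + 0³ = 351

351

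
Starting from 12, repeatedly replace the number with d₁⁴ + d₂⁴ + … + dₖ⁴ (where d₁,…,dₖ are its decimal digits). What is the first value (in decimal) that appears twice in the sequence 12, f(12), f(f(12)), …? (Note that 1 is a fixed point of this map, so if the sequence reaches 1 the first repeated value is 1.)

8208

12 → 1⁴ + 2⁴ = 17
17 → 1⁴ + 7⁴ = 2402
2402 → 2⁴ + 4⁴ + 0⁴ + 2⁴ = 288
288 → 2⁴ + 8⁴ + 8⁴ = 8208
8208 → 8⁴ + 2⁴ + 0⁴ + 8⁴ = 8208  — 8208 already appeared earlier.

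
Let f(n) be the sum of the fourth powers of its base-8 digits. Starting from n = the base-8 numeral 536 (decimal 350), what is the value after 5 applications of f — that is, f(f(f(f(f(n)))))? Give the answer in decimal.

33

350 = (5,3,6)_8 → 5⁴ + 3⁴ + 6⁴ = 2002
2002 = (3,7,2,2)_8 → 3⁴ + 7⁴ + 2⁴ + 2⁴ = 2514
2514 = (4,7,2,2)_8 → 4⁴ + 7⁴ + 2⁴ + 2⁴ = 2689
2689 = (5,2,0,1)_8 → 5⁴ + 2⁴ + 0⁴ + 1⁴ = 642
642 = (1,2,0,2)_8 → 1⁴ + 2⁴ + 0⁴ + 2⁴ = 33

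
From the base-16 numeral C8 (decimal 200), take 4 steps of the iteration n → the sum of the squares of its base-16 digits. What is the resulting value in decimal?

200 = (12,8)_16 → 12² + 8² = 208
208 = (13,0)_16 → 13² + 0² = 169
169 = (10,9)_16 → 10² + 9² = 181
181 = (11,5)_16 → 11² + 5² = 146

146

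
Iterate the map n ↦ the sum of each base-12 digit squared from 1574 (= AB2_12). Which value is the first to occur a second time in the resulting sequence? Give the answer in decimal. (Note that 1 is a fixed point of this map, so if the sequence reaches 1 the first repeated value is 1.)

1574 = (10,11,2)_12 → 10² + 11² + 2² = 100 + 121 + 4 = 225
225 = (1,6,9)_12 → 1² + 6² + 9² = 1 + 36 + 81 = 118
118 = (9,10)_12 → 9² + 10² = 81 + 100 = 181
181 = (1,3,1)_12 → 1² + 3² + 1² = 1 + 9 + 1 = 11
11 = (11)_12 → 11² = 121
121 = (10,1)_12 → 10² + 1² = 100 + 1 = 101
101 = (8,5)_12 → 8² + 5² = 64 + 25 = 89
89 = (7,5)_12 → 7² + 5² = 49 + 25 = 74
74 = (6,2)_12 → 6² + 2² = 36 + 4 = 40
40 = (3,4)_12 → 3² + 4² = 9 + 16 = 25
25 = (2,1)_12 → 2² + 1² = 4 + 1 = 5
5 = (5)_12 → 5² = 25  — 25 already appeared earlier.

25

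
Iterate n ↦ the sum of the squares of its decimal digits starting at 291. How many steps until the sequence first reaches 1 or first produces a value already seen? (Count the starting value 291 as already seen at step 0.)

291 → 86
86 → 100
100 → 1  — reached 1.
That took 3 steps.

3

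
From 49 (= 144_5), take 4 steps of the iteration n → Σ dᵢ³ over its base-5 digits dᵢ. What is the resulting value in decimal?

49 = (1,4,4)_5 → 1³ + 4³ + 4³ = 129
129 = (1,0,0,4)_5 → 1³ + 0³ + 0³ + 4³ = 65
65 = (2,3,0)_5 → 2³ + 3³ + 0³ = 35
35 = (1,2,0)_5 → 1³ + 2³ + 0³ = 9

9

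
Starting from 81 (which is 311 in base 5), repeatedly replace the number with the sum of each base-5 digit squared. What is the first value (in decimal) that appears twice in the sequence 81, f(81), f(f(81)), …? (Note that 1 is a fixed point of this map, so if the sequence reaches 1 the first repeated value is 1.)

81 = (3,1,1)_5 → 11
11 = (2,1)_5 → 5
5 = (1,0)_5 → 1  — reached the fixed point 1.
1 → 1, so 1 is the first repeated value.

1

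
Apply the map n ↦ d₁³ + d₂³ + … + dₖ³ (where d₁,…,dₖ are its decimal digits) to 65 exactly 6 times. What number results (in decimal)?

371

65 → 6³ + 5³ = 216 + 125 = 341
341 → 3³ + 4³ + 1³ = 27 + 64 + 1 = 92
92 → 9³ + 2³ = 729 + 8 = 737
737 → 7³ + 3³ + 7³ = 343 + 27 + 343 = 713
713 → 7³ + 1³ + 3³ = 343 + 1 + 27 = 371
371 → 3³ + 7³ + 1³ = 27 + 343 + 1 = 371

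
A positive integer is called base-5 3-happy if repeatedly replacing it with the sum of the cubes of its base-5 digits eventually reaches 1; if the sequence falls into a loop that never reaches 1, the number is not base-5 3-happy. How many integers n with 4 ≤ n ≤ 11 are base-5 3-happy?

1

4: 4 → 64 → 80 → 28 → 28  (repeats 28)
5: 5 → 1  (reaches 1)
6: 6 → 2 → 8 → 28 → 28  (repeats 28)
7: 7 → 9 → 65 → 35 → 9  (repeats 9)
8: 8 → 28 → 28  (repeats 28)
9: 9 → 65 → 35 → 9  (repeats 9)
10: 10 → 8 → 28 → 28  (repeats 28)
11: 11 → 9 → 65 → 35 → 9  (repeats 9)
base-5 3-happy: 5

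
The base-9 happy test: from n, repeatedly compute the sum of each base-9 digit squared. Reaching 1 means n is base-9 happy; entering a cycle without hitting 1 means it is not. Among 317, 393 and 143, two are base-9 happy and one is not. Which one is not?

317: 317 → 77 → 89 → 65 → 53 → 89  — repeats 89 (not base-9 happy)
393: 393 → 101 → 9 → 1  — reaches 1 (base-9 happy)
143: 143 → 101 → 9 → 1  — reaches 1 (base-9 happy)

317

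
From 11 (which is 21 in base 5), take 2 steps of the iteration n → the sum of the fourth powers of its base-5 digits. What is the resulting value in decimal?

11 = (2,1)_5 → 2⁴ + 1⁴ = 16 + 1 = 17
17 = (3,2)_5 → 3⁴ + 2⁴ = 81 + 16 = 97

97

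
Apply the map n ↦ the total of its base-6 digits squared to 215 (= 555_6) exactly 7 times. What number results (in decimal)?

41

215 = (5,5,5)_6 → 75
75 = (2,0,3)_6 → 13
13 = (2,1)_6 → 5
5 = (5)_6 → 25
25 = (4,1)_6 → 17
17 = (2,5)_6 → 29
29 = (4,5)_6 → 41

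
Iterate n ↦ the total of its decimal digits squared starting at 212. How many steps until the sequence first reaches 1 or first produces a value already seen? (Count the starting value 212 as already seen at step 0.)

13

212 → 2² + 1² + 2² = 9
9 → 9² = 81
81 → 8² + 1² = 65
65 → 6² + 5² = 61
61 → 6² + 1² = 37
37 → 3² + 7² = 58
58 → 5² + 8² = 89
89 → 8² + 9² = 145
145 → 1² + 4² + 5² = 42
42 → 4² + 2² = 20
20 → 2² + 0² = 4
4 → 4² = 16
16 → 1² + 6² = 37  — 37 repeats.
That took 13 steps.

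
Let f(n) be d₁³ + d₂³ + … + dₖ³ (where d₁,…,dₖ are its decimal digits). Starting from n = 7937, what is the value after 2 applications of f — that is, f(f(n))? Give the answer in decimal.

137

7937 → 7³ + 9³ + 3³ + 7³ = 1442
1442 → 1³ + 4³ + 4³ + 2³ = 137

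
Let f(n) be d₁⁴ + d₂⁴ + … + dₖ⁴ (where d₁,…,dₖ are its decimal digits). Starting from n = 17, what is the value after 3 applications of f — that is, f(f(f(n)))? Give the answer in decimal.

17 → 1⁴ + 7⁴ = 2402
2402 → 2⁴ + 4⁴ + 0⁴ + 2⁴ = 288
288 → 2⁴ + 8⁴ + 8⁴ = 8208

8208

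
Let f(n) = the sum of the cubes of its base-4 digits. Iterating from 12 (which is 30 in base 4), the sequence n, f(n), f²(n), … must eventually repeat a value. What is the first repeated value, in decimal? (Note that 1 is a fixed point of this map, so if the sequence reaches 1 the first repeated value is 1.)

9

12 = (3,0)_4 → 27
27 = (1,2,3)_4 → 36
36 = (2,1,0)_4 → 9
9 = (2,1)_4 → 9  — 9 already appeared earlier.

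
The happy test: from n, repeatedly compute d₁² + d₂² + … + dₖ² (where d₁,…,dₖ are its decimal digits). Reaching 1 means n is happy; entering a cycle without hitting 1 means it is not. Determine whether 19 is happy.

19 → 1² + 9² = 1 + 81 = 82
82 → 8² + 2² = 64 + 4 = 68
68 → 6² + 8² = 36 + 64 = 100
100 → 1² + 0² + 0² = 1 + 0 + 0 = 1  — reached 1.

happy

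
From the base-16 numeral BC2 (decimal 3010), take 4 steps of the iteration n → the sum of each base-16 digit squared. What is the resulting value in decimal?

208

3010 = (11,12,2)_16 → 11² + 12² + 2² = 269
269 = (1,0,13)_16 → 1² + 0² + 13² = 170
170 = (10,10)_16 → 10² + 10² = 200
200 = (12,8)_16 → 12² + 8² = 208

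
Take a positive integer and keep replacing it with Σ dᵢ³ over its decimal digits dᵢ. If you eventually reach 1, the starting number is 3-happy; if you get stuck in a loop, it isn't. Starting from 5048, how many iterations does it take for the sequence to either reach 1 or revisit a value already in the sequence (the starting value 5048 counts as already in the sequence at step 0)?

5048 → 5³ + 0³ + 4³ + 8³ = 701
701 → 7³ + 0³ + 1³ = 344
344 → 3³ + 4³ + 4³ = 155
155 → 1³ + 5³ + 5³ = 251
251 → 2³ + 5³ + 1³ = 134
134 → 1³ + 3³ + 4³ = 92
92 → 9³ + 2³ = 737
737 → 7³ + 3³ + 7³ = 713
713 → 7³ + 1³ + 3³ = 371
371 → 3³ + 7³ + 1³ = 371  — 371 repeats.
That took 10 steps.

10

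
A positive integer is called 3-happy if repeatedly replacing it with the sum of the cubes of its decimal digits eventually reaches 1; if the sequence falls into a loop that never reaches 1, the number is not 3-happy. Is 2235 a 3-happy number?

2235 → 2³ + 2³ + 3³ + 5³ = 168
168 → 1³ + 6³ + 8³ = 729
729 → 7³ + 2³ + 9³ = 1080
1080 → 1³ + 0³ + 8³ + 0³ = 513
513 → 5³ + 1³ + 3³ = 153
153 → 1³ + 5³ + 3³ = 153  — 153 already seen; the sequence cycles without reaching 1.

not 3-happy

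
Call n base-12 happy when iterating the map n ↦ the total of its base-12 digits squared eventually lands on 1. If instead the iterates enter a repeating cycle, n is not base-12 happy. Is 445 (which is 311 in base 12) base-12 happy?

not base-12 happy

445 = (3,1,1)_12 → 3² + 1² + 1² = 9 + 1 + 1 = 11
11 = (11)_12 → 11² = 121
121 = (10,1)_12 → 10² + 1² = 100 + 1 = 101
101 = (8,5)_12 → 8² + 5² = 64 + 25 = 89
89 = (7,5)_12 → 7² + 5² = 49 + 25 = 74
74 = (6,2)_12 → 6² + 2² = 36 + 4 = 40
40 = (3,4)_12 → 3² + 4² = 9 + 16 = 25
25 = (2,1)_12 → 2² + 1² = 4 + 1 = 5
5 = (5)_12 → 5² = 25  — 25 already seen; the sequence cycles without reaching 1.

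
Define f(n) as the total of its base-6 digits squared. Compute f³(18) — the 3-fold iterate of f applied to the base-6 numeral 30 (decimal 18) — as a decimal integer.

18 = (3,0)_6 → 3² + 0² = 9
9 = (1,3)_6 → 1² + 3² = 10
10 = (1,4)_6 → 1² + 4² = 17

17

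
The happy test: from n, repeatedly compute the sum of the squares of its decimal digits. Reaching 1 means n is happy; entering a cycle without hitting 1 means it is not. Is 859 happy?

859 → 170
170 → 50
50 → 25
25 → 29
29 → 85
85 → 89
89 → 145
145 → 42
42 → 20
20 → 4
4 → 16
16 → 37
37 → 58
58 → 89  — 89 already seen; the sequence cycles without reaching 1.

not happy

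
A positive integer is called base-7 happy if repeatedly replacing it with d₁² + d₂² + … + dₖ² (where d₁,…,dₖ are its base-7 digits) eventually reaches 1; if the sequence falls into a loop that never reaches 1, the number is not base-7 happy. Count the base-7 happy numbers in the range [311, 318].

311: 311 → 49 → 1  (reaches 1)
312: 312 → 56 → 2 → 4 → 16 → 8 → 2  (repeats 2)
313: 313 → 65 → 9 → 5 → 25 → 25  (repeats 25)
314: 314 → 76 → 46 → 52 → 10 → 10  (repeats 10)
315: 315 → 45 → 45  (repeats 45)
316: 316 → 46 → 52 → 10 → 10  (repeats 10)
317: 317 → 49 → 1  (reaches 1)
318: 318 → 54 → 26 → 34 → 52 → 10 → 10  (repeats 10)
base-7 happy: 311, 317

2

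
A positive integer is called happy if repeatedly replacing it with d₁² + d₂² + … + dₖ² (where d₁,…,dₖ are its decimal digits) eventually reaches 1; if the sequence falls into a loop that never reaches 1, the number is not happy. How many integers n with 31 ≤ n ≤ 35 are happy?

31: 31 → 10 → 1  (reaches 1)
32: 32 → 13 → 10 → 1  (reaches 1)
33: 33 → 18 → 65 → 61 → 37 → 58 → 89 → 145 → 42 → 20 → 4 → 16 → 37  (repeats 37)
34: 34 → 25 → 29 → 85 → 89 → 145 → 42 → 20 → 4 → 16 → 37 → 58 → 89  (repeats 89)
35: 35 → 34 → 25 → 29 → 85 → 89 → 145 → 42 → 20 → 4 → 16 → 37 → 58 → 89  (repeats 89)
happy: 31, 32

2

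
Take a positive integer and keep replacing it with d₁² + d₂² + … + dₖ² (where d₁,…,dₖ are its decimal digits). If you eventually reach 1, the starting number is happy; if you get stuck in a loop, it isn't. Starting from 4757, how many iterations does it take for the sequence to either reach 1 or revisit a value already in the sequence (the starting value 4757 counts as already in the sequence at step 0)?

6

4757 → 139
139 → 91
91 → 82
82 → 68
68 → 100
100 → 1  — reached 1.
That took 6 steps.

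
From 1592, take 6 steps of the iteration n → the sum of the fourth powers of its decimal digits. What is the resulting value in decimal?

4338

1592 → 1⁴ + 5⁴ + 9⁴ + 2⁴ = 7203
7203 → 7⁴ + 2⁴ + 0⁴ + 3⁴ = 2498
2498 → 2⁴ + 4⁴ + 9⁴ + 8⁴ = 10929
10929 → 1⁴ + 0⁴ + 9⁴ + 2⁴ + 9⁴ = 13139
13139 → 1⁴ + 3⁴ + 1⁴ + 3⁴ + 9⁴ = 6725
6725 → 6⁴ + 7⁴ + 2⁴ + 5⁴ = 4338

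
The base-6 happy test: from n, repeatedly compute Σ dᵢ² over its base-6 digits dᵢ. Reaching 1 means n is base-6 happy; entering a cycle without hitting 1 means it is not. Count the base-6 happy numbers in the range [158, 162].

1

158: 158 → 24 → 16 → 20 → 13 → 5 → 25 → 17 → 29 → 41 → 26 → 20  — not base-6 happy
159: 159 → 29 → 41 → 26 → 20 → 13 → 5 → 25 → 17 → 29  — not base-6 happy
160: 160 → 36 → 1  — base-6 happy
161: 161 → 45 → 11 → 26 → 20 → 13 → 5 → 25 → 17 → 29 → 41 → 26  — not base-6 happy
162: 162 → 25 → 17 → 29 → 41 → 26 → 20 → 13 → 5 → 25  — not base-6 happy
base-6 happy: 160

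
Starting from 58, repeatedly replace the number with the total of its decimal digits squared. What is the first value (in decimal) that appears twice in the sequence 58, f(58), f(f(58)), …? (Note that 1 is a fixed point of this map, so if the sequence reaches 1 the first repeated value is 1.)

58

58 → 5² + 8² = 89
89 → 8² + 9² = 145
145 → 1² + 4² + 5² = 42
42 → 4² + 2² = 20
20 → 2² + 0² = 4
4 → 4² = 16
16 → 1² + 6² = 37
37 → 3² + 7² = 58  — 58 already appeared earlier.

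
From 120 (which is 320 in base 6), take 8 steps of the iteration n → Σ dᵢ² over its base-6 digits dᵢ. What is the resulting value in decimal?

120 = (3,2,0)_6 → 3² + 2² + 0² = 13
13 = (2,1)_6 → 2² + 1² = 5
5 = (5)_6 → 5² = 25
25 = (4,1)_6 → 4² + 1² = 17
17 = (2,5)_6 → 2² + 5² = 29
29 = (4,5)_6 → 4² + 5² = 41
41 = (1,0,5)_6 → 1² + 0² + 5² = 26
26 = (4,2)_6 → 4² + 2² = 20

20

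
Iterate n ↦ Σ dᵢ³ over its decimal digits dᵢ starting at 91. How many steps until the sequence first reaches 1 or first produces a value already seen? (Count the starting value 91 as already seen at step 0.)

91 → 730
730 → 370
370 → 370  — 370 repeats.
That took 3 steps.

3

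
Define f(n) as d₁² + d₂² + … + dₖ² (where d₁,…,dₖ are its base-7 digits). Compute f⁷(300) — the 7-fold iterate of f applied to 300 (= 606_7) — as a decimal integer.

300 = (6,0,6)_7 → 6² + 0² + 6² = 72
72 = (1,3,2)_7 → 1² + 3² + 2² = 14
14 = (2,0)_7 → 2² + 0² = 4
4 = (4)_7 → 4² = 16
16 = (2,2)_7 → 2² + 2² = 8
8 = (1,1)_7 → 1² + 1² = 2
2 = (2)_7 → 2² = 4

4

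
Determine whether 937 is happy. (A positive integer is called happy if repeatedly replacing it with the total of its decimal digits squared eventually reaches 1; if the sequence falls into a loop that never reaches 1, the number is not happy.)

937 → 139
139 → 91
91 → 82
82 → 68
68 → 100
100 → 1  — reached 1.

happy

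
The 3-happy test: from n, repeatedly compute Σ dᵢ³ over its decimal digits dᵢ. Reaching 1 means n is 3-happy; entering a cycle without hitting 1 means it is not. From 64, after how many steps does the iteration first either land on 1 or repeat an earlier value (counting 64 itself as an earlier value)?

6

64 → 6³ + 4³ = 216 + 64 = 280
280 → 2³ + 8³ + 0³ = 8 + 512 + 0 = 520
520 → 5³ + 2³ + 0³ = 125 + 8 + 0 = 133
133 → 1³ + 3³ + 3³ = 1 + 27 + 27 = 55
55 → 5³ + 5³ = 125 + 125 = 250
250 → 2³ + 5³ + 0³ = 8 + 125 + 0 = 133  — 133 repeats.
That took 6 steps.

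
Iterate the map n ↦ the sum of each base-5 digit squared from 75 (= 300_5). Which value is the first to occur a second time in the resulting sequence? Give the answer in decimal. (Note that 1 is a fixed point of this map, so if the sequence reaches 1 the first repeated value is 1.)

13

75 = (3,0,0)_5 → 3² + 0² + 0² = 9
9 = (1,4)_5 → 1² + 4² = 17
17 = (3,2)_5 → 3² + 2² = 13
13 = (2,3)_5 → 2² + 3² = 13  — 13 already appeared earlier.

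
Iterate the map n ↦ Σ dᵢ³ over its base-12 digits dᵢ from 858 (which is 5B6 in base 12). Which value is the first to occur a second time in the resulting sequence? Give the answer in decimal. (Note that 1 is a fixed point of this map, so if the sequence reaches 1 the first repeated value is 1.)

858 = (5,11,6)_12 → 1672
1672 = (11,7,4)_12 → 1738
1738 = (1,0,0,10)_12 → 1001
1001 = (6,11,5)_12 → 1672  — 1672 already appeared earlier.

1672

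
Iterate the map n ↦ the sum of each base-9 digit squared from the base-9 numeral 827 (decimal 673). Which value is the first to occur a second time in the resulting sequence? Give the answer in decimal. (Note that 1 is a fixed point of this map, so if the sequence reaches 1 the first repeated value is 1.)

673 = (8,2,7)_9 → 8² + 2² + 7² = 117
117 = (1,4,0)_9 → 1² + 4² + 0² = 17
17 = (1,8)_9 → 1² + 8² = 65
65 = (7,2)_9 → 7² + 2² = 53
53 = (5,8)_9 → 5² + 8² = 89
89 = (1,0,8)_9 → 1² + 0² + 8² = 65  — 65 already appeared earlier.

65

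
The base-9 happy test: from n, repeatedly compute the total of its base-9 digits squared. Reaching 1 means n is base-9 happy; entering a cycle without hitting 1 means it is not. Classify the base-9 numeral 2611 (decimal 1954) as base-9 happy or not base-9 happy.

1954 = (2,6,1,1)_9 → 2² + 6² + 1² + 1² = 4 + 36 + 1 + 1 = 42
42 = (4,6)_9 → 4² + 6² = 16 + 36 = 52
52 = (5,7)_9 → 5² + 7² = 25 + 49 = 74
74 = (8,2)_9 → 8² + 2² = 64 + 4 = 68
68 = (7,5)_9 → 7² + 5² = 49 + 25 = 74  — 74 already seen; the sequence cycles without reaching 1.

not base-9 happy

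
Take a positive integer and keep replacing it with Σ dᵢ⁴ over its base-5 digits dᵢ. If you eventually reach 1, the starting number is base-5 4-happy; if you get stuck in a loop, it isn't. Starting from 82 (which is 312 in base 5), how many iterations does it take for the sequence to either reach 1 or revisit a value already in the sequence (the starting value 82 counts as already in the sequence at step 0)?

82 = (3,1,2)_5 → 3⁴ + 1⁴ + 2⁴ = 98
98 = (3,4,3)_5 → 3⁴ + 4⁴ + 3⁴ = 418
418 = (3,1,3,3)_5 → 3⁴ + 1⁴ + 3⁴ + 3⁴ = 244
244 = (1,4,3,4)_5 → 1⁴ + 4⁴ + 3⁴ + 4⁴ = 594
594 = (4,3,3,4)_5 → 4⁴ + 3⁴ + 3⁴ + 4⁴ = 674
674 = (1,0,1,4,4)_5 → 1⁴ + 0⁴ + 1⁴ + 4⁴ + 4⁴ = 514
514 = (4,0,2,4)_5 → 4⁴ + 0⁴ + 2⁴ + 4⁴ = 528
528 = (4,1,0,3)_5 → 4⁴ + 1⁴ + 0⁴ + 3⁴ = 338
338 = (2,3,2,3)_5 → 2⁴ + 3⁴ + 2⁴ + 3⁴ = 194
194 = (1,2,3,4)_5 → 1⁴ + 2⁴ + 3⁴ + 4⁴ = 354
354 = (2,4,0,4)_5 → 2⁴ + 4⁴ + 0⁴ + 4⁴ = 528  — 528 repeats.
That took 11 steps.

11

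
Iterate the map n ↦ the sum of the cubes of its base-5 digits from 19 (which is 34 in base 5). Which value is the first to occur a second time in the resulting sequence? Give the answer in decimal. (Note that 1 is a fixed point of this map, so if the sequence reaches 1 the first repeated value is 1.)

19 = (3,4)_5 → 3³ + 4³ = 91
91 = (3,3,1)_5 → 3³ + 3³ + 1³ = 55
55 = (2,1,0)_5 → 2³ + 1³ + 0³ = 9
9 = (1,4)_5 → 1³ + 4³ = 65
65 = (2,3,0)_5 → 2³ + 3³ + 0³ = 35
35 = (1,2,0)_5 → 1³ + 2³ + 0³ = 9  — 9 already appeared earlier.

9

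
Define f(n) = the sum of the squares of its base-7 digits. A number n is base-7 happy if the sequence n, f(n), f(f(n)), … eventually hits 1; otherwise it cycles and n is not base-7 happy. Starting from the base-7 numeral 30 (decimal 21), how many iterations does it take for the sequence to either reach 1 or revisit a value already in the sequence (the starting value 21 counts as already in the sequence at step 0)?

4

21 = (3,0)_7 → 3² + 0² = 9
9 = (1,2)_7 → 1² + 2² = 5
5 = (5)_7 → 5² = 25
25 = (3,4)_7 → 3² + 4² = 25  — 25 repeats.
That took 4 steps.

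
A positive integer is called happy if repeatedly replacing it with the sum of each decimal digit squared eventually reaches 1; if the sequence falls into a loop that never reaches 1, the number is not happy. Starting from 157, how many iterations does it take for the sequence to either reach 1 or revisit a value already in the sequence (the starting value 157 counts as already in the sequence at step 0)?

157 → 1² + 5² + 7² = 75
75 → 7² + 5² = 74
74 → 7² + 4² = 65
65 → 6² + 5² = 61
61 → 6² + 1² = 37
37 → 3² + 7² = 58
58 → 5² + 8² = 89
89 → 8² + 9² = 145
145 → 1² + 4² + 5² = 42
42 → 4² + 2² = 20
20 → 2² + 0² = 4
4 → 4² = 16
16 → 1² + 6² = 37  — 37 repeats.
That took 13 steps.

13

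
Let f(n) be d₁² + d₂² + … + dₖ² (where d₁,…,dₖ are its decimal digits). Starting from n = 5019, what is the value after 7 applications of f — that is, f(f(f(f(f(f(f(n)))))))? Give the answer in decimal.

145

5019 → 5² + 0² + 1² + 9² = 107
107 → 1² + 0² + 7² = 50
50 → 5² + 0² = 25
25 → 2² + 5² = 29
29 → 2² + 9² = 85
85 → 8² + 5² = 89
89 → 8² + 9² = 145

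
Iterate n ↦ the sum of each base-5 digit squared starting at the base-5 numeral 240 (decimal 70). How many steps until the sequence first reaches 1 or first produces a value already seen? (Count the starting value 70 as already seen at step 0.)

5

70 = (2,4,0)_5 → 2² + 4² + 0² = 20
20 = (4,0)_5 → 4² + 0² = 16
16 = (3,1)_5 → 3² + 1² = 10
10 = (2,0)_5 → 2² + 0² = 4
4 = (4)_5 → 4² = 16  — 16 repeats.
That took 5 steps.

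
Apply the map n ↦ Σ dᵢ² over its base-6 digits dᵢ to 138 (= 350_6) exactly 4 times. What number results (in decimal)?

20

138 = (3,5,0)_6 → 3² + 5² + 0² = 34
34 = (5,4)_6 → 5² + 4² = 41
41 = (1,0,5)_6 → 1² + 0² + 5² = 26
26 = (4,2)_6 → 4² + 2² = 20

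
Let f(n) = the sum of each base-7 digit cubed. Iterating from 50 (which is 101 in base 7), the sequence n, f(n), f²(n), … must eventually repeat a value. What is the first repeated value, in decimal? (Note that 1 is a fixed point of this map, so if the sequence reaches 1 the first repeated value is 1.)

50 = (1,0,1)_7 → 1³ + 0³ + 1³ = 1 + 0 + 1 = 2
2 = (2)_7 → 2³ = 8
8 = (1,1)_7 → 1³ + 1³ = 1 + 1 = 2  — 2 already appeared earlier.

2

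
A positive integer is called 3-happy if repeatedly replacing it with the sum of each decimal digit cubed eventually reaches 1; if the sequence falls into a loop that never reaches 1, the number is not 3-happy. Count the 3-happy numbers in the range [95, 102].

95: 95 → 854 → 701 → 344 → 155 → 251 → 134 → 92 → 737 → 713 → 371 → 371  (repeats 371)
96: 96 → 945 → 918 → 1242 → 81 → 513 → 153 → 153  (repeats 153)
97: 97 → 1072 → 352 → 160 → 217 → 352  (repeats 352)
98: 98 → 1241 → 74 → 407 → 407  (repeats 407)
99: 99 → 1458 → 702 → 351 → 153 → 153  (repeats 153)
100: 100 → 1  (reaches 1)
101: 101 → 2 → 8 → 512 → 134 → 92 → 737 → 713 → 371 → 371  (repeats 371)
102: 102 → 9 → 729 → 1080 → 513 → 153 → 153  (repeats 153)
3-happy: 100

1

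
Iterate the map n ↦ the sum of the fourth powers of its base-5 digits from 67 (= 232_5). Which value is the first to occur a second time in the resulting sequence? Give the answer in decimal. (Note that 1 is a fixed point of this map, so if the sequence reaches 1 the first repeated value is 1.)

353

67 = (2,3,2)_5 → 2⁴ + 3⁴ + 2⁴ = 16 + 81 + 16 = 113
113 = (4,2,3)_5 → 4⁴ + 2⁴ + 3⁴ = 256 + 16 + 81 = 353
353 = (2,4,0,3)_5 → 2⁴ + 4⁴ + 0⁴ + 3⁴ = 16 + 256 + 0 + 81 = 353  — 353 already appeared earlier.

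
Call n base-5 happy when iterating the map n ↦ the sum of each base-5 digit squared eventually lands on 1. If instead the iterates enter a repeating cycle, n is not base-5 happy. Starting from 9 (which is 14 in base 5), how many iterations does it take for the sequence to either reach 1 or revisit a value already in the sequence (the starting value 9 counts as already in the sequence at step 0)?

3

9 = (1,4)_5 → 1² + 4² = 17
17 = (3,2)_5 → 3² + 2² = 13
13 = (2,3)_5 → 2² + 3² = 13  — 13 repeats.
That took 3 steps.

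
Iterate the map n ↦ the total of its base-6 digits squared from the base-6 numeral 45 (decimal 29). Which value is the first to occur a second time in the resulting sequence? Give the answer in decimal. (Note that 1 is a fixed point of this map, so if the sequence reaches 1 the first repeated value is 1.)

29 = (4,5)_6 → 4² + 5² = 41
41 = (1,0,5)_6 → 1² + 0² + 5² = 26
26 = (4,2)_6 → 4² + 2² = 20
20 = (3,2)_6 → 3² + 2² = 13
13 = (2,1)_6 → 2² + 1² = 5
5 = (5)_6 → 5² = 25
25 = (4,1)_6 → 4² + 1² = 17
17 = (2,5)_6 → 2² + 5² = 29  — 29 already appeared earlier.

29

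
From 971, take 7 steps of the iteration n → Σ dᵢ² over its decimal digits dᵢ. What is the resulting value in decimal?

58

971 → 9² + 7² + 1² = 131
131 → 1² + 3² + 1² = 11
11 → 1² + 1² = 2
2 → 2² = 4
4 → 4² = 16
16 → 1² + 6² = 37
37 → 3² + 7² = 58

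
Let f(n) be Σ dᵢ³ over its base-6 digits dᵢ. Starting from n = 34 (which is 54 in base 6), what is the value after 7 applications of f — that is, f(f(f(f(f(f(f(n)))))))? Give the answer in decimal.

34 = (5,4)_6 → 5³ + 4³ = 125 + 64 = 189
189 = (5,1,3)_6 → 5³ + 1³ + 3³ = 125 + 1 + 27 = 153
153 = (4,1,3)_6 → 4³ + 1³ + 3³ = 64 + 1 + 27 = 92
92 = (2,3,2)_6 → 2³ + 3³ + 2³ = 8 + 27 + 8 = 43
43 = (1,1,1)_6 → 1³ + 1³ + 1³ = 1 + 1 + 1 = 3
3 = (3)_6 → 3³ = 27
27 = (4,3)_6 → 4³ + 3³ = 64 + 27 = 91

91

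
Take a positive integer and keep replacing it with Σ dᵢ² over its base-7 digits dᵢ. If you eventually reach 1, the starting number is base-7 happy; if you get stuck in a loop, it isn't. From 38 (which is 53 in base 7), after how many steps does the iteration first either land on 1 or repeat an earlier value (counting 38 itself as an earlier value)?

38 = (5,3)_7 → 5² + 3² = 34
34 = (4,6)_7 → 4² + 6² = 52
52 = (1,0,3)_7 → 1² + 0² + 3² = 10
10 = (1,3)_7 → 1² + 3² = 10  — 10 repeats.
That took 4 steps.

4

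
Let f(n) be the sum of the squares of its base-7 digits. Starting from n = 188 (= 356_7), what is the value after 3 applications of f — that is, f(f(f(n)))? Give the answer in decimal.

10

188 = (3,5,6)_7 → 3² + 5² + 6² = 9 + 25 + 36 = 70
70 = (1,3,0)_7 → 1² + 3² + 0² = 1 + 9 + 0 = 10
10 = (1,3)_7 → 1² + 3² = 1 + 9 = 10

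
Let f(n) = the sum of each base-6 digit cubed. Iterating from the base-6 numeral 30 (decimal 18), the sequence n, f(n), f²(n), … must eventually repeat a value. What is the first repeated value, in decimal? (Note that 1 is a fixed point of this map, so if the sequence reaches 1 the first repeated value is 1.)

1

18 = (3,0)_6 → 3³ + 0³ = 27
27 = (4,3)_6 → 4³ + 3³ = 91
91 = (2,3,1)_6 → 2³ + 3³ + 1³ = 36
36 = (1,0,0)_6 → 1³ + 0³ + 0³ = 1  — reached the fixed point 1.
1 → 1, so 1 is the first repeated value.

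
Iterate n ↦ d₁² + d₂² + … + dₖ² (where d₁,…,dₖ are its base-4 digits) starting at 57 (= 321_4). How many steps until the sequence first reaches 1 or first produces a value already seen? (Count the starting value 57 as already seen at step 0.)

57 = (3,2,1)_4 → 3² + 2² + 1² = 14
14 = (3,2)_4 → 3² + 2² = 13
13 = (3,1)_4 → 3² + 1² = 10
10 = (2,2)_4 → 2² + 2² = 8
8 = (2,0)_4 → 2² + 0² = 4
4 = (1,0)_4 → 1² + 0² = 1  — reached 1.
That took 6 steps.

6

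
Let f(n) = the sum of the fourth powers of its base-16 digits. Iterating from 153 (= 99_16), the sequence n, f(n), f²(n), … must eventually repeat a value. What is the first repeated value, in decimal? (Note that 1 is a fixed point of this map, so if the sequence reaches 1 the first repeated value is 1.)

14658

153 = (9,9)_16 → 9⁴ + 9⁴ = 13122
13122 = (3,3,4,2)_16 → 3⁴ + 3⁴ + 4⁴ + 2⁴ = 434
434 = (1,11,2)_16 → 1⁴ + 11⁴ + 2⁴ = 14658
14658 = (3,9,4,2)_16 → 3⁴ + 9⁴ + 4⁴ + 2⁴ = 6914
6914 = (1,11,0,2)_16 → 1⁴ + 11⁴ + 0⁴ + 2⁴ = 14658  — 14658 already appeared earlier.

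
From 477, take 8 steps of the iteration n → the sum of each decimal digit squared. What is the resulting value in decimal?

145

477 → 4² + 7² + 7² = 114
114 → 1² + 1² + 4² = 18
18 → 1² + 8² = 65
65 → 6² + 5² = 61
61 → 6² + 1² = 37
37 → 3² + 7² = 58
58 → 5² + 8² = 89
89 → 8² + 9² = 145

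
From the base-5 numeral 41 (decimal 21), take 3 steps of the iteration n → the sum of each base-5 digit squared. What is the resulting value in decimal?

21 = (4,1)_5 → 4² + 1² = 17
17 = (3,2)_5 → 3² + 2² = 13
13 = (2,3)_5 → 2² + 3² = 13

13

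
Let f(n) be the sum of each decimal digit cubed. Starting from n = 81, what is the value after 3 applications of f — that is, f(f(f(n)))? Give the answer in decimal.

81 → 513
513 → 153
153 → 153

153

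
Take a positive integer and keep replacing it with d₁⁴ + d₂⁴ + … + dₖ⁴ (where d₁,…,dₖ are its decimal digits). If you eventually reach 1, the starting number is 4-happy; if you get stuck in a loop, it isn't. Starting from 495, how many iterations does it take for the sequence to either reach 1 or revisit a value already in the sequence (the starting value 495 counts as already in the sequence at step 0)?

13

495 → 4⁴ + 9⁴ + 5⁴ = 256 + 6561 + 625 = 7442
7442 → 7⁴ + 4⁴ + 4⁴ + 2⁴ = 2401 + 256 + 256 + 16 = 2929
2929 → 2⁴ + 9⁴ + 2⁴ + 9⁴ = 16 + 6561 + 16 + 6561 = 13154
13154 → 1⁴ + 3⁴ + 1⁴ + 5⁴ + 4⁴ = 1 + 81 + 1 + 625 + 256 = 964
964 → 9⁴ + 6⁴ + 4⁴ = 6561 + 1296 + 256 = 8113
8113 → 8⁴ + 1⁴ + 1⁴ + 3⁴ = 4096 + 1 + 1 + 81 = 4179
4179 → 4⁴ + 1⁴ + 7⁴ + 9⁴ = 256 + 1 + 2401 + 6561 = 9219
9219 → 9⁴ + 2⁴ + 1⁴ + 9⁴ = 6561 + 16 + 1 + 6561 = 13139
13139 → 1⁴ + 3⁴ + 1⁴ + 3⁴ + 9⁴ = 1 + 81 + 1 + 81 + 6561 = 6725
6725 → 6⁴ + 7⁴ + 2⁴ + 5⁴ = 1296 + 2401 + 16 + 625 = 4338
4338 → 4⁴ + 3⁴ + 3⁴ + 8⁴ = 256 + 81 + 81 + 4096 = 4514
4514 → 4⁴ + 5⁴ + 1⁴ + 4⁴ = 256 + 625 + 1 + 256 = 1138
1138 → 1⁴ + 1⁴ + 3⁴ + 8⁴ = 1 + 1 + 81 + 4096 = 4179  — 4179 repeats.
That took 13 steps.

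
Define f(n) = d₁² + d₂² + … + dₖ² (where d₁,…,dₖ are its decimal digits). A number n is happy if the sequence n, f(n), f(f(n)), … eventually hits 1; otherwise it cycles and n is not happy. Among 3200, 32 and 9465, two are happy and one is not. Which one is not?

9465

3200: 3200 → 13 → 10 → 1  — reaches 1 (happy)
32: 32 → 13 → 10 → 1  — reaches 1 (happy)
9465: 9465 → 158 → 90 → 81 → 65 → 61 → 37 → 58 → 89 → 145 → 42 → 20 → 4 → 16 → 37  — repeats 37 (not happy)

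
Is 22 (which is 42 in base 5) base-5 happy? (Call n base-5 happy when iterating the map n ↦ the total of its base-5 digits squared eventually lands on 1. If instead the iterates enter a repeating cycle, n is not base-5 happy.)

22 = (4,2)_5 → 4² + 2² = 20
20 = (4,0)_5 → 4² + 0² = 16
16 = (3,1)_5 → 3² + 1² = 10
10 = (2,0)_5 → 2² + 0² = 4
4 = (4)_5 → 4² = 16  — 16 already seen; the sequence cycles without reaching 1.

not base-5 happy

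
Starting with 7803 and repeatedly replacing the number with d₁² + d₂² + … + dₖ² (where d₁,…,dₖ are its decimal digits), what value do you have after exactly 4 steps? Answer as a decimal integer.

65

7803 → 7² + 8² + 0² + 3² = 49 + 64 + 0 + 9 = 122
122 → 1² + 2² + 2² = 1 + 4 + 4 = 9
9 → 9² = 81
81 → 8² + 1² = 64 + 1 = 65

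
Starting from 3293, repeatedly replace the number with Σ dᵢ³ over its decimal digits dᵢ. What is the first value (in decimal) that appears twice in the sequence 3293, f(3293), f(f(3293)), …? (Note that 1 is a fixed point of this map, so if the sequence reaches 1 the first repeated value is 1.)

371

3293 → 3³ + 2³ + 9³ + 3³ = 27 + 8 + 729 + 27 = 791
791 → 7³ + 9³ + 1³ = 343 + 729 + 1 = 1073
1073 → 1³ + 0³ + 7³ + 3³ = 1 + 0 + 343 + 27 = 371
371 → 3³ + 7³ + 1³ = 27 + 343 + 1 = 371  — 371 already appeared earlier.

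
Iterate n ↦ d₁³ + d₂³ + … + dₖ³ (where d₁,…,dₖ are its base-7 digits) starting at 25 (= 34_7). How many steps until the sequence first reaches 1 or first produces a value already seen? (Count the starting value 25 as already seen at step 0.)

25 = (3,4)_7 → 3³ + 4³ = 27 + 64 = 91
91 = (1,6,0)_7 → 1³ + 6³ + 0³ = 1 + 216 + 0 = 217
217 = (4,3,0)_7 → 4³ + 3³ + 0³ = 64 + 27 + 0 = 91  — 91 repeats.
That took 3 steps.

3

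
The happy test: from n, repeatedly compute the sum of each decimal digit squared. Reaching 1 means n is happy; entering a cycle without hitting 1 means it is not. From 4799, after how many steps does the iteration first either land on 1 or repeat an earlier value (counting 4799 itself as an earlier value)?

4799 → 4² + 7² + 9² + 9² = 16 + 49 + 81 + 81 = 227
227 → 2² + 2² + 7² = 4 + 4 + 49 = 57
57 → 5² + 7² = 25 + 49 = 74
74 → 7² + 4² = 49 + 16 = 65
65 → 6² + 5² = 36 + 25 = 61
61 → 6² + 1² = 36 + 1 = 37
37 → 3² + 7² = 9 + 49 = 58
58 → 5² + 8² = 25 + 64 = 89
89 → 8² + 9² = 64 + 81 = 145
145 → 1² + 4² + 5² = 1 + 16 + 25 = 42
42 → 4² + 2² = 16 + 4 = 20
20 → 2² + 0² = 4 + 0 = 4
4 → 4² = 16
16 → 1² + 6² = 1 + 36 = 37  — 37 repeats.
That took 14 steps.

14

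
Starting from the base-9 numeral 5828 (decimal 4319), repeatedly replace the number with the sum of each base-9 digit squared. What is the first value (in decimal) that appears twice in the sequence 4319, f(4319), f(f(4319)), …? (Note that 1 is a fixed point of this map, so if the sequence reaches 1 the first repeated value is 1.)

4319 = (5,8,2,8)_9 → 5² + 8² + 2² + 8² = 25 + 64 + 4 + 64 = 157
157 = (1,8,4)_9 → 1² + 8² + 4² = 1 + 64 + 16 = 81
81 = (1,0,0)_9 → 1² + 0² + 0² = 1 + 0 + 0 = 1  — reached the fixed point 1.
1 → 1, so 1 is the first repeated value.

1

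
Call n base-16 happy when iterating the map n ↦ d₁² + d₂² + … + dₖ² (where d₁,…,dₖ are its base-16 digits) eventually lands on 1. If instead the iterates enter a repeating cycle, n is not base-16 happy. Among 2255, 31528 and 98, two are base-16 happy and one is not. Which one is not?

2255: 2255 → 433 → 123 → 170 → 200 → 208 → 169 → 181 → 146 → 85 → 50 → 13 → 169  — repeats 169 (not base-16 happy)
31528: 31528 → 238 → 392 → 129 → 65 → 17 → 2 → 4 → 16 → 1  — reaches 1 (base-16 happy)
98: 98 → 40 → 68 → 32 → 4 → 16 → 1  — reaches 1 (base-16 happy)

2255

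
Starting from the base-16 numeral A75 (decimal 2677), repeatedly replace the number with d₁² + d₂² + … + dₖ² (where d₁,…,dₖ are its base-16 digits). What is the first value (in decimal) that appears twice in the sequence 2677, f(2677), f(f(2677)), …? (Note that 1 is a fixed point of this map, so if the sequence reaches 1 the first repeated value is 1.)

85

2677 = (10,7,5)_16 → 10² + 7² + 5² = 100 + 49 + 25 = 174
174 = (10,14)_16 → 10² + 14² = 100 + 196 = 296
296 = (1,2,8)_16 → 1² + 2² + 8² = 1 + 4 + 64 = 69
69 = (4,5)_16 → 4² + 5² = 16 + 25 = 41
41 = (2,9)_16 → 2² + 9² = 4 + 81 = 85
85 = (5,5)_16 → 5² + 5² = 25 + 25 = 50
50 = (3,2)_16 → 3² + 2² = 9 + 4 = 13
13 = (13)_16 → 13² = 169
169 = (10,9)_16 → 10² + 9² = 100 + 81 = 181
181 = (11,5)_16 → 11² + 5² = 121 + 25 = 146
146 = (9,2)_16 → 9² + 2² = 81 + 4 = 85  — 85 already appeared earlier.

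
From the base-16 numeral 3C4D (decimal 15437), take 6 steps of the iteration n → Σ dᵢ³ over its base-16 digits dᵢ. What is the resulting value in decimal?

15437 = (3,12,4,13)_16 → 3³ + 12³ + 4³ + 13³ = 27 + 1728 + 64 + 2197 = 4016
4016 = (15,11,0)_16 → 15³ + 11³ + 0³ = 3375 + 1331 + 0 = 4706
4706 = (1,2,6,2)_16 → 1³ + 2³ + 6³ + 2³ = 1 + 8 + 216 + 8 = 233
233 = (14,9)_16 → 14³ + 9³ = 2744 + 729 = 3473
3473 = (13,9,1)_16 → 13³ + 9³ + 1³ = 2197 + 729 + 1 = 2927
2927 = (11,6,15)_16 → 11³ + 6³ + 15³ = 1331 + 216 + 3375 = 4922

4922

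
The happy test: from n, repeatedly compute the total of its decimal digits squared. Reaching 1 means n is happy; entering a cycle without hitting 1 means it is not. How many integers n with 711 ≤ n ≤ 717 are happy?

1

711: 711 → 51 → 26 → 40 → 16 → 37 → 58 → 89 → 145 → 42 → 20 → 4 → 16  (repeats 16)
712: 712 → 54 → 41 → 17 → 50 → 25 → 29 → 85 → 89 → 145 → 42 → 20 → 4 → 16 → 37 → 58 → 89  (repeats 89)
713: 713 → 59 → 106 → 37 → 58 → 89 → 145 → 42 → 20 → 4 → 16 → 37  (repeats 37)
714: 714 → 66 → 72 → 53 → 34 → 25 → 29 → 85 → 89 → 145 → 42 → 20 → 4 → 16 → 37 → 58 → 89  (repeats 89)
715: 715 → 75 → 74 → 65 → 61 → 37 → 58 → 89 → 145 → 42 → 20 → 4 → 16 → 37  (repeats 37)
716: 716 → 86 → 100 → 1  (reaches 1)
717: 717 → 99 → 162 → 41 → 17 → 50 → 25 → 29 → 85 → 89 → 145 → 42 → 20 → 4 → 16 → 37 → 58 → 89  (repeats 89)
happy: 716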